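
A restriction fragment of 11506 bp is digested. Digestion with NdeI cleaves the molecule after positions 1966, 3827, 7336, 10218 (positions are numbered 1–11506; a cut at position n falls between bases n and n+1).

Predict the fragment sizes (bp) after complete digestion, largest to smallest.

3509, 2882, 1966, 1861, 1288 bp

Linear molecule, 4 cuts → 5 fragments:
  1966 − 0 = 1966 bp
  3827 − 1966 = 1861 bp
  7336 − 3827 = 3509 bp
  10218 − 7336 = 2882 bp
  11506 − 10218 = 1288 bp
Sorted largest to smallest: 3509, 2882, 1966, 1861, 1288 bp.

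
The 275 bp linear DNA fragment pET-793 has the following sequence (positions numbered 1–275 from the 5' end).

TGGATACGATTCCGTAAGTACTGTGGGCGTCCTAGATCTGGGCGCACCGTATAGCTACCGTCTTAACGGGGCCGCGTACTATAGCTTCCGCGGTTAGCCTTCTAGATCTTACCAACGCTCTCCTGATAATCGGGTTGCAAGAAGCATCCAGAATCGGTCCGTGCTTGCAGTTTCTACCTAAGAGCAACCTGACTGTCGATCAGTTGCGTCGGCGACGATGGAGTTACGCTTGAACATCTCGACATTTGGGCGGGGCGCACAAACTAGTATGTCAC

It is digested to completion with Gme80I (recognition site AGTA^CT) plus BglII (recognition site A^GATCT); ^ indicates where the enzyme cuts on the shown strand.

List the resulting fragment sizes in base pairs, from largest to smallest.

171, 70, 20, 14 bp

The Gme80I site (AGTACT) starts at position 17.
Gme80I cuts after base 4 of each site, so after position 20.
BglII sites (AGATCT) start at positions 34, 104.
BglII cuts after the first base of each site, so after positions 34, 104.
Combined cut positions: 20, 34, 104.
Linear molecule, 3 cuts → 4 fragments:
  1–20 → 20 bp
  21–34 → 14 bp
  35–104 → 70 bp
  105–275 → 171 bp
Sorted largest to smallest: 171, 70, 20, 14 bp.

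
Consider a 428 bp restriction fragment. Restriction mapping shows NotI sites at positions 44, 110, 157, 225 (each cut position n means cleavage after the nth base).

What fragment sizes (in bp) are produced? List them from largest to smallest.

203, 68, 66, 47, 44 bp

Linear molecule, 4 cuts → 5 fragments:
  44 − 0 = 44 bp
  110 − 44 = 66 bp
  157 − 110 = 47 bp
  225 − 157 = 68 bp
  428 − 225 = 203 bp
Sorted largest to smallest: 203, 68, 66, 47, 44 bp.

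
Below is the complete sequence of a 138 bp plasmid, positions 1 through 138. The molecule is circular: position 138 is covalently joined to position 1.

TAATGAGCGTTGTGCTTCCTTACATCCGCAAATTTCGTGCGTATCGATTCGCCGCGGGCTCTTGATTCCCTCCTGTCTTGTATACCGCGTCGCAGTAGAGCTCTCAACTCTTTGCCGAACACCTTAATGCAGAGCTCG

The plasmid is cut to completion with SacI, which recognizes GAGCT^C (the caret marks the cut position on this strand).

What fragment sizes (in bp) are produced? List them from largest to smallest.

104, 34 bp

SacI sites (GAGCTC) start at positions 98, 132.
SacI cuts after base 5 of each site (before the last base), so after positions 102, 136.
Circular molecule, 2 cuts → 2 fragments:
  103–136 → 34 bp
  137–138 then 1–102 → 2 + 102 = 104 bp
Sorted largest to smallest: 104, 34 bp.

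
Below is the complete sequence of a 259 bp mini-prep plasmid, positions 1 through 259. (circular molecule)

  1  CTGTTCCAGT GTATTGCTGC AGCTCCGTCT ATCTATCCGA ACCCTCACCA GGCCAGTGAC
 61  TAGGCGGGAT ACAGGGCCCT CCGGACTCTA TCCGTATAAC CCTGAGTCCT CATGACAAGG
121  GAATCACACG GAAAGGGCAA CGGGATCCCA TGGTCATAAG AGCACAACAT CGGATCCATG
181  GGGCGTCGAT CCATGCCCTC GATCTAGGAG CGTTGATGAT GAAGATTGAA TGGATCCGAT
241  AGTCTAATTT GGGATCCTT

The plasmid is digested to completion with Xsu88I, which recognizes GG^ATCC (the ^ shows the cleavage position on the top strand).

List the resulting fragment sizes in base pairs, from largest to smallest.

150, 60, 29, 20 bp

Xsu88I sites (GGATCC) start at positions 143, 172, 232, 252.
Xsu88I cuts after base 2 of each site, so after positions 144, 173, 233, 253.
Circular molecule, 4 cuts → 4 fragments:
  145–173 → 29 bp
  174–233 → 60 bp
  234–253 → 20 bp
  254–259 then 1–144 → 6 + 144 = 150 bp
Sorted largest to smallest: 150, 60, 29, 20 bp.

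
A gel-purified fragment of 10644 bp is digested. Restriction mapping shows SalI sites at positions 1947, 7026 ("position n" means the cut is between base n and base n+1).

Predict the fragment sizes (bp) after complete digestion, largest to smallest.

Linear molecule, 2 cuts → 3 fragments:
  1947 − 0 = 1947 bp
  7026 − 1947 = 5079 bp
  10644 − 7026 = 3618 bp
Sorted largest to smallest: 5079, 3618, 1947 bp.

5079, 3618, 1947 bp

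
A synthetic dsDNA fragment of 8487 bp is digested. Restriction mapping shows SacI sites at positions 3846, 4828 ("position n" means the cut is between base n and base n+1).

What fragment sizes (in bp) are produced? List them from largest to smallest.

3846, 3659, 982 bp

Linear molecule, 2 cuts → 3 fragments:
  3846 − 0 = 3846 bp
  4828 − 3846 = 982 bp
  8487 − 4828 = 3659 bp
Sorted largest to smallest: 3846, 3659, 982 bp.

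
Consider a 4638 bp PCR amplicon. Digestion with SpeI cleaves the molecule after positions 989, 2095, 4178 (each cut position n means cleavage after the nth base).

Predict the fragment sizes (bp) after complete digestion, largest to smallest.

2083, 1106, 989, 460 bp

Linear molecule, 3 cuts → 4 fragments:
  989 − 0 = 989 bp
  2095 − 989 = 1106 bp
  4178 − 2095 = 2083 bp
  4638 − 4178 = 460 bp
Sorted largest to smallest: 2083, 1106, 989, 460 bp.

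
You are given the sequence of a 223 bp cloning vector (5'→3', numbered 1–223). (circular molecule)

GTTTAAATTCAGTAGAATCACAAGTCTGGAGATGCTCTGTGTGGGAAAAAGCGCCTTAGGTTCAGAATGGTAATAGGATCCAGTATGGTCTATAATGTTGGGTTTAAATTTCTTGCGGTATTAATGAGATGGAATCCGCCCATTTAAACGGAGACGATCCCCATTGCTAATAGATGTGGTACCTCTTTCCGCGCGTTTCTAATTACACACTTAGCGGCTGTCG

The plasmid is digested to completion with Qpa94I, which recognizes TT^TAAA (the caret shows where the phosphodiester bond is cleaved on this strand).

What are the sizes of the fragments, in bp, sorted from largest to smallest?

Qpa94I sites (TTTAAA) start at positions 2, 103, 143.
Qpa94I cuts after base 2 of each site, so after positions 3, 104, 144.
Circular molecule, 3 cuts → 3 fragments:
  4–104 → 101 bp
  105–144 → 40 bp
  145–223 then 1–3 → 79 + 3 = 82 bp
Sorted largest to smallest: 101, 82, 40 bp.

101, 82, 40 bp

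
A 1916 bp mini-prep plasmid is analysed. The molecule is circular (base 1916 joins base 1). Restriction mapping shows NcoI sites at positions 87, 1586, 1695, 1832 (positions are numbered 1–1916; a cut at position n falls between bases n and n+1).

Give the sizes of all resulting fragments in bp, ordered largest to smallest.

1499, 171, 137, 109 bp

Circular molecule, 4 cuts → 4 fragments:
  1586 − 87 = 1499 bp
  1695 − 1586 = 109 bp
  1832 − 1695 = 137 bp
  wrap: 1916 − 1832 + 87 = 171 bp
Sorted largest to smallest: 1499, 171, 137, 109 bp.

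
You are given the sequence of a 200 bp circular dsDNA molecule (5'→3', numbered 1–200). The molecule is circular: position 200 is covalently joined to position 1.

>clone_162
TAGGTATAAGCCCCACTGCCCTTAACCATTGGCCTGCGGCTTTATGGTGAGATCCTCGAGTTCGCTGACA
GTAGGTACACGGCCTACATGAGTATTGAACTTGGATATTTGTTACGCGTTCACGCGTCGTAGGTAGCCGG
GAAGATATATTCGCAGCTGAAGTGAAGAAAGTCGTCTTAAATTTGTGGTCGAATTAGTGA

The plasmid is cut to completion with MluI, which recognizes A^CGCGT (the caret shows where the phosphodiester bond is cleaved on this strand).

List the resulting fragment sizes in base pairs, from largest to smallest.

MluI sites (ACGCGT) start at positions 114, 122.
MluI cuts after the first base of each site, so after positions 114, 122.
Circular molecule, 2 cuts → 2 fragments:
  115–122 → 8 bp
  123–200 then 1–114 → 78 + 114 = 192 bp
Sorted largest to smallest: 192, 8 bp.

192, 8 bp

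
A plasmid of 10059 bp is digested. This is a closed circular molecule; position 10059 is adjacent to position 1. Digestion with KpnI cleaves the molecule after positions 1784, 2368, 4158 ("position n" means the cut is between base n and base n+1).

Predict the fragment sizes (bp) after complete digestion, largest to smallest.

7685, 1790, 584 bp

Circular molecule, 3 cuts → 3 fragments:
  2368 − 1784 = 584 bp
  4158 − 2368 = 1790 bp
  wrap: 10059 − 4158 + 1784 = 7685 bp
Sorted largest to smallest: 7685, 1790, 584 bp.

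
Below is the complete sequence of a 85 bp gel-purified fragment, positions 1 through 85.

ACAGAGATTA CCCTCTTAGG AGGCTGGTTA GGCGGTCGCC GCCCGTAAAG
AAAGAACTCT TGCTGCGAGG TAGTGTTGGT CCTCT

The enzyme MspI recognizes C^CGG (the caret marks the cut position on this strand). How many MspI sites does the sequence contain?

No occurrence of CCGG is present in the sequence.
MspI does not cut: 0 sites.

0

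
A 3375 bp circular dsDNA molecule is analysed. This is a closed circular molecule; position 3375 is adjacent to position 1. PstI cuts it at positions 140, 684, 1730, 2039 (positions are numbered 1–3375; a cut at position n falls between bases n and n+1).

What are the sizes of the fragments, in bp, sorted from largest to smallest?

1476, 1046, 544, 309 bp

Circular molecule, 4 cuts → 4 fragments:
  684 − 140 = 544 bp
  1730 − 684 = 1046 bp
  2039 − 1730 = 309 bp
  wrap: 3375 − 2039 + 140 = 1476 bp
Sorted largest to smallest: 1476, 1046, 544, 309 bp.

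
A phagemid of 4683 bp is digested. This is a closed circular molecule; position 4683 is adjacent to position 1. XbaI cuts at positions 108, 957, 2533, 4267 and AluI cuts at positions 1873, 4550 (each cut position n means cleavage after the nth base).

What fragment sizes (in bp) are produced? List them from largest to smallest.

Combined cut positions (sorted): 108, 957, 1873, 2533, 4267, 4550.
Circular molecule, 6 cuts → 6 fragments:
  957 − 108 = 849 bp
  1873 − 957 = 916 bp
  2533 − 1873 = 660 bp
  4267 − 2533 = 1734 bp
  4550 − 4267 = 283 bp
  wrap: 4683 − 4550 + 108 = 241 bp
Sorted largest to smallest: 1734, 916, 849, 660, 283, 241 bp.

1734, 916, 849, 660, 283, 241 bp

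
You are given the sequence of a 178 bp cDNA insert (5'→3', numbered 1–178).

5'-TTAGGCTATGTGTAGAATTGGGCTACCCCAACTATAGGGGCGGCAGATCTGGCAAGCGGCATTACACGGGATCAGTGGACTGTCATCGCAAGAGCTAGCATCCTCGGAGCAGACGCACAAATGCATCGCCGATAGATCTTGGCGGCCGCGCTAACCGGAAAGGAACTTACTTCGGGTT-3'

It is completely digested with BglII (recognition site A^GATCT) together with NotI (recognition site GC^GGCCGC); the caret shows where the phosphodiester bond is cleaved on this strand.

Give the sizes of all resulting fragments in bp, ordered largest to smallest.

89, 45, 35, 9 bp

BglII sites (AGATCT) start at positions 45, 134.
BglII cuts after the first base of each site, so after positions 45, 134.
The NotI site (GCGGCCGC) starts at position 142.
NotI cuts after base 2 of each site, so after position 143.
Combined cut positions: 45, 134, 143.
Linear molecule, 3 cuts → 4 fragments:
  1–45 → 45 bp
  46–134 → 89 bp
  135–143 → 9 bp
  144–178 → 35 bp
Sorted largest to smallest: 89, 45, 35, 9 bp.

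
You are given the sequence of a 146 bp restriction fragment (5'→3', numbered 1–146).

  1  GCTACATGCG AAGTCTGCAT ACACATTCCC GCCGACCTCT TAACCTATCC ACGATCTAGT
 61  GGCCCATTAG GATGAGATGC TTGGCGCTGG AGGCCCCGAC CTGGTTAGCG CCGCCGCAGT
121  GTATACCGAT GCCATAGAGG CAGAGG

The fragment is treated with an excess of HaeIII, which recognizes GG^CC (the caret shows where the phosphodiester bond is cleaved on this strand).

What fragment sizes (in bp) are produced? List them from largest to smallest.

62, 53, 31 bp

HaeIII sites (GGCC) start at positions 61, 92.
HaeIII cuts after base 2 of each site, so after positions 62, 93.
Linear molecule, 2 cuts → 3 fragments:
  1–62 → 62 bp
  63–93 → 31 bp
  94–146 → 53 bp
Sorted largest to smallest: 62, 53, 31 bp.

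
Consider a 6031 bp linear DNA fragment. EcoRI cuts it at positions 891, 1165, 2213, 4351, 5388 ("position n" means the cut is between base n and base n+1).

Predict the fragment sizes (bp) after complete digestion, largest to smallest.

Linear molecule, 5 cuts → 6 fragments:
  891 − 0 = 891 bp
  1165 − 891 = 274 bp
  2213 − 1165 = 1048 bp
  4351 − 2213 = 2138 bp
  5388 − 4351 = 1037 bp
  6031 − 5388 = 643 bp
Sorted largest to smallest: 2138, 1048, 1037, 891, 643, 274 bp.

2138, 1048, 1037, 891, 643, 274 bp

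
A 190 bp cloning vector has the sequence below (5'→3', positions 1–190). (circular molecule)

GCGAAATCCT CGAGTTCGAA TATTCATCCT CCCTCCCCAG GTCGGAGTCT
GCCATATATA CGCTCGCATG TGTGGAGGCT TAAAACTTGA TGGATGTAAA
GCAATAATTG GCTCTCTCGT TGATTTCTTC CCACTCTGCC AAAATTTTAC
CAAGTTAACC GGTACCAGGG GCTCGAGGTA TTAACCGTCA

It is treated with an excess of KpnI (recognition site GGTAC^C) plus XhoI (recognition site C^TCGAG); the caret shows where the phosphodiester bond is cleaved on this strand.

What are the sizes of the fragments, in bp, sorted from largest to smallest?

The KpnI site (GGTACC) starts at position 161.
KpnI cuts after base 5 of each site (before the last base), so after position 165.
XhoI sites (CTCGAG) start at positions 9, 172.
XhoI cuts after the first base of each site, so after positions 9, 172.
Combined cut positions: 9, 165, 172.
Circular molecule, 3 cuts → 3 fragments:
  10–165 → 156 bp
  166–172 → 7 bp
  173–190 then 1–9 → 18 + 9 = 27 bp
Sorted largest to smallest: 156, 27, 7 bp.

156, 27, 7 bp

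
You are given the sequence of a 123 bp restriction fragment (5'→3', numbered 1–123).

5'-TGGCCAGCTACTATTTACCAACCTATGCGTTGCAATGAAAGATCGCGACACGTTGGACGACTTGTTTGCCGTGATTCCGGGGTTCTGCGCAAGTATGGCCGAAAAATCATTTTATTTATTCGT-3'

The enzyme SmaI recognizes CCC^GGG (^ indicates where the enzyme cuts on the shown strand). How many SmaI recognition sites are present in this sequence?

0

No occurrence of CCCGGG is present in the sequence.
SmaI does not cut: 0 sites.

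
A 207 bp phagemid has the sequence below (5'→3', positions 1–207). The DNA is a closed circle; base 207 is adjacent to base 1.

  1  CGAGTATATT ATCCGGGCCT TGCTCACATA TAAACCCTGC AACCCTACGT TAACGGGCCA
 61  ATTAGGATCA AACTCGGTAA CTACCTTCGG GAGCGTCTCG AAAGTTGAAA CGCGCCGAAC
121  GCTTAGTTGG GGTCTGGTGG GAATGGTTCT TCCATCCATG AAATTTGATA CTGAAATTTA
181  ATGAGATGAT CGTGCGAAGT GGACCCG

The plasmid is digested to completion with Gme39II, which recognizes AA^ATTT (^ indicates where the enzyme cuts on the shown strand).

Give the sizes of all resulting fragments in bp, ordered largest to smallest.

Gme39II sites (AAATTT) start at positions 161, 174.
Gme39II cuts after base 2 of each site, so after positions 162, 175.
Circular molecule, 2 cuts → 2 fragments:
  163–175 → 13 bp
  176–207 then 1–162 → 32 + 162 = 194 bp
Sorted largest to smallest: 194, 13 bp.

194, 13 bp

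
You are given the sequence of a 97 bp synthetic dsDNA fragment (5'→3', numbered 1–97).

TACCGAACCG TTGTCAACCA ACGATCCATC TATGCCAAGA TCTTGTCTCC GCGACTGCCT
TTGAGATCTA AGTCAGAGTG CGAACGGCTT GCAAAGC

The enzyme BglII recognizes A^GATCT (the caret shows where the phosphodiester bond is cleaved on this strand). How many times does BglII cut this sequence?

2

AGATCT occurs starting at positions 38, 64.
BglII cuts at 2 sites.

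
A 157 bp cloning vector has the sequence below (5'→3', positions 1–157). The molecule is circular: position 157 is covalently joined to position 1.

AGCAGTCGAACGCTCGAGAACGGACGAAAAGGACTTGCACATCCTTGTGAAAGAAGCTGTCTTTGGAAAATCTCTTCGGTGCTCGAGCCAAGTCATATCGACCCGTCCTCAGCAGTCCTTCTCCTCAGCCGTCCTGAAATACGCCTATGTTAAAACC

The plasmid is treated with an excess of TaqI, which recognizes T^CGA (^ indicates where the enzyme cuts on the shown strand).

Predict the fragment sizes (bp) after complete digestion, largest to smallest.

69, 65, 15, 8 bp

TaqI sites (TCGA) start at positions 6, 14, 83, 98.
TaqI cuts after the first base of each site, so after positions 6, 14, 83, 98.
Circular molecule, 4 cuts → 4 fragments:
  7–14 → 8 bp
  15–83 → 69 bp
  84–98 → 15 bp
  99–157 then 1–6 → 59 + 6 = 65 bp
Sorted largest to smallest: 69, 65, 15, 8 bp.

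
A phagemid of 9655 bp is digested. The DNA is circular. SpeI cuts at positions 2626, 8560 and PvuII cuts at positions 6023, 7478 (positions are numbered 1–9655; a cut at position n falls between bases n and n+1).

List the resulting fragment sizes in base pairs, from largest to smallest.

3721, 3397, 1455, 1082 bp

Combined cut positions (sorted): 2626, 6023, 7478, 8560.
Circular molecule, 4 cuts → 4 fragments:
  6023 − 2626 = 3397 bp
  7478 − 6023 = 1455 bp
  8560 − 7478 = 1082 bp
  wrap: 9655 − 8560 + 2626 = 3721 bp
Sorted largest to smallest: 3721, 3397, 1455, 1082 bp.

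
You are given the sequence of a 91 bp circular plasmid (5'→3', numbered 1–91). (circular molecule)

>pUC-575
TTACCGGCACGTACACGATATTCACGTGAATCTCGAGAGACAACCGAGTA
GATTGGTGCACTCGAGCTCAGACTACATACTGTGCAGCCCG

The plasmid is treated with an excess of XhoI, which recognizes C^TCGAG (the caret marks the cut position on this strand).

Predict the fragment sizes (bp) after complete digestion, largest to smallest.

XhoI sites (CTCGAG) start at positions 32, 61.
XhoI cuts after the first base of each site, so after positions 32, 61.
Circular molecule, 2 cuts → 2 fragments:
  33–61 → 29 bp
  62–91 then 1–32 → 30 + 32 = 62 bp
Sorted largest to smallest: 62, 29 bp.

62, 29 bp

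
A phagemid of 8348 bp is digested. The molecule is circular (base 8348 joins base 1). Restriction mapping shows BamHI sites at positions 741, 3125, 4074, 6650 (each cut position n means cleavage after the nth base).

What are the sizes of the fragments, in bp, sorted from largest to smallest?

Circular molecule, 4 cuts → 4 fragments:
  3125 − 741 = 2384 bp
  4074 − 3125 = 949 bp
  6650 − 4074 = 2576 bp
  wrap: 8348 − 6650 + 741 = 2439 bp
Sorted largest to smallest: 2576, 2439, 2384, 949 bp.

2576, 2439, 2384, 949 bp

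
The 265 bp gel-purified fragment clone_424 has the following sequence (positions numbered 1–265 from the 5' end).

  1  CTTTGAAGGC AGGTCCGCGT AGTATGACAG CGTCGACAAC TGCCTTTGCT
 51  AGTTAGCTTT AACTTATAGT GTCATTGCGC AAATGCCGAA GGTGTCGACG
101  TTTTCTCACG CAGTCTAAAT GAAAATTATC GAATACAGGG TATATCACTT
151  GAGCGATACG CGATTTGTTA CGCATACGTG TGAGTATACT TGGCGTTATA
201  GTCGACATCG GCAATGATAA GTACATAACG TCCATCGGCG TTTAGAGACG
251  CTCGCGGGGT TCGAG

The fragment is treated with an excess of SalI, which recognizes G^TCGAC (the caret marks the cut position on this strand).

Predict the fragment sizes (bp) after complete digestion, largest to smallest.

107, 64, 62, 32 bp

SalI sites (GTCGAC) start at positions 32, 94, 201.
SalI cuts after the first base of each site, so after positions 32, 94, 201.
Linear molecule, 3 cuts → 4 fragments:
  1–32 → 32 bp
  33–94 → 62 bp
  95–201 → 107 bp
  202–265 → 64 bp
Sorted largest to smallest: 107, 64, 62, 32 bp.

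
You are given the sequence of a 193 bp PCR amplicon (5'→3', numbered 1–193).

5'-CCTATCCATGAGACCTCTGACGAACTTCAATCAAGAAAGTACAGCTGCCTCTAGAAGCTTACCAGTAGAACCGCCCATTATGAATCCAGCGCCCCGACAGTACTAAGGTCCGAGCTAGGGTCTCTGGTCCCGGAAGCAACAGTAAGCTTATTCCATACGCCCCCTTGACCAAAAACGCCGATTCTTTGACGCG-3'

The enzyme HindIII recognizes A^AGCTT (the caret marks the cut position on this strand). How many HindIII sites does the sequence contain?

2

AAGCTT occurs starting at positions 55, 144.
HindIII cuts at 2 sites.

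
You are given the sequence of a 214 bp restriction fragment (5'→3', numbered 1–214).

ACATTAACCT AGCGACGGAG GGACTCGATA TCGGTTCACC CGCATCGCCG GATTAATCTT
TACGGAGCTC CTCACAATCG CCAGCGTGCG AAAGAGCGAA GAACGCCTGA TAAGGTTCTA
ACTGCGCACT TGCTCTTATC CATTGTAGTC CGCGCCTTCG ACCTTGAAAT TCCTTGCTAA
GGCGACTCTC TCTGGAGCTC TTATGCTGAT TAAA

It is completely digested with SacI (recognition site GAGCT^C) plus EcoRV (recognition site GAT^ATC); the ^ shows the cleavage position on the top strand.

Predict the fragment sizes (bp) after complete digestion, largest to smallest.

130, 40, 29, 15 bp

SacI sites (GAGCTC) start at positions 65, 195.
SacI cuts after base 5 of each site (before the last base), so after positions 69, 199.
The EcoRV site (GATATC) starts at position 27.
EcoRV cuts after base 3 of each site, so after position 29.
Combined cut positions: 29, 69, 199.
Linear molecule, 3 cuts → 4 fragments:
  1–29 → 29 bp
  30–69 → 40 bp
  70–199 → 130 bp
  200–214 → 15 bp
Sorted largest to smallest: 130, 40, 29, 15 bp.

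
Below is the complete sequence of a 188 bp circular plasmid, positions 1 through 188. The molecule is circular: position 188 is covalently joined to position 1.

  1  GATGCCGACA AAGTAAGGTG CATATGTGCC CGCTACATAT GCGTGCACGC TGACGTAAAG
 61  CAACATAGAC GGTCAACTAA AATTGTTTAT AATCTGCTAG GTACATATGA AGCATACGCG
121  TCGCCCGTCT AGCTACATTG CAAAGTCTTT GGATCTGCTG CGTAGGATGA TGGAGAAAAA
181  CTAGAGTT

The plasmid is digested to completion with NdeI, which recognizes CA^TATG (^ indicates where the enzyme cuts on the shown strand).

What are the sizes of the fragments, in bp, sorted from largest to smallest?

105, 68, 15 bp

NdeI sites (CATATG) start at positions 21, 36, 104.
NdeI cuts after base 2 of each site, so after positions 22, 37, 105.
Circular molecule, 3 cuts → 3 fragments:
  23–37 → 15 bp
  38–105 → 68 bp
  106–188 then 1–22 → 83 + 22 = 105 bp
Sorted largest to smallest: 105, 68, 15 bp.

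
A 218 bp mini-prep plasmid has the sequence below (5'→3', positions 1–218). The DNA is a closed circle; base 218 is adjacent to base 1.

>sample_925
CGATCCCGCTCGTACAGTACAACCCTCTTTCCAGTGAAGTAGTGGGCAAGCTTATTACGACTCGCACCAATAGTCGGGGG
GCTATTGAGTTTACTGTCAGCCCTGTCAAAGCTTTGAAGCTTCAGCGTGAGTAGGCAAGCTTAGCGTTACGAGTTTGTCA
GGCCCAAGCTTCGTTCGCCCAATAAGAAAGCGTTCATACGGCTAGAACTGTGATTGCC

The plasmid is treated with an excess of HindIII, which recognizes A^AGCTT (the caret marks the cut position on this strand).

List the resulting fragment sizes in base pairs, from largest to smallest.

HindIII sites (AAGCTT) start at positions 48, 109, 117, 137, 166.
HindIII cuts after the first base of each site, so after positions 48, 109, 117, 137, 166.
Circular molecule, 5 cuts → 5 fragments:
  49–109 → 61 bp
  110–117 → 8 bp
  118–137 → 20 bp
  138–166 → 29 bp
  167–218 then 1–48 → 52 + 48 = 100 bp
Sorted largest to smallest: 100, 61, 29, 20, 8 bp.

100, 61, 29, 20, 8 bp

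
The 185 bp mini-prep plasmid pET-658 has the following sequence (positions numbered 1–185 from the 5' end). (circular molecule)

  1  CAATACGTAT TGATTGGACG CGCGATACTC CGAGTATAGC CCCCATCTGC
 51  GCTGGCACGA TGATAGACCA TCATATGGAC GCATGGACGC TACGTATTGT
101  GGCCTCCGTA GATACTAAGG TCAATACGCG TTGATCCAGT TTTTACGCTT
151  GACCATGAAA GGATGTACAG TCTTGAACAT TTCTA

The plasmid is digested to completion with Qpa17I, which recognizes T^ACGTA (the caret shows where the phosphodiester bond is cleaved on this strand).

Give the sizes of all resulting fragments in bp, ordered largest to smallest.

Qpa17I sites (TACGTA) start at positions 4, 91.
Qpa17I cuts after the first base of each site, so after positions 4, 91.
Circular molecule, 2 cuts → 2 fragments:
  5–91 → 87 bp
  92–185 then 1–4 → 94 + 4 = 98 bp
Sorted largest to smallest: 98, 87 bp.

98, 87 bp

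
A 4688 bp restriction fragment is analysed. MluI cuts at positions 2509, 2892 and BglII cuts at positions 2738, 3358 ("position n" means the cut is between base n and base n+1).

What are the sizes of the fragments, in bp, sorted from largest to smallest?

2509, 1330, 466, 229, 154 bp

Combined cut positions (sorted): 2509, 2738, 2892, 3358.
Linear molecule, 4 cuts → 5 fragments:
  2509 − 0 = 2509 bp
  2738 − 2509 = 229 bp
  2892 − 2738 = 154 bp
  3358 − 2892 = 466 bp
  4688 − 3358 = 1330 bp
Sorted largest to smallest: 2509, 1330, 466, 229, 154 bp.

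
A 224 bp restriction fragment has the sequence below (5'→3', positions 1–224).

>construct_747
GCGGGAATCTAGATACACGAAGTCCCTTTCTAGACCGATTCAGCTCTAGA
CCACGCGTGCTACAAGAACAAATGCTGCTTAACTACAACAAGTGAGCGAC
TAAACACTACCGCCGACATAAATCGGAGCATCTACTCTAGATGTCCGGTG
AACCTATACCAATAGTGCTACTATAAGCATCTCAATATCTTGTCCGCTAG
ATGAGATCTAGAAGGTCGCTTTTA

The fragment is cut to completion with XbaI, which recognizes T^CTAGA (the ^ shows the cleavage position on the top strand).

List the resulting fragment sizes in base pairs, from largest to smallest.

XbaI sites (TCTAGA) start at positions 8, 29, 45, 136, 207.
XbaI cuts after the first base of each site, so after positions 8, 29, 45, 136, 207.
Linear molecule, 5 cuts → 6 fragments:
  1–8 → 8 bp
  9–29 → 21 bp
  30–45 → 16 bp
  46–136 → 91 bp
  137–207 → 71 bp
  208–224 → 17 bp
Sorted largest to smallest: 91, 71, 21, 17, 16, 8 bp.

91, 71, 21, 17, 16, 8 bp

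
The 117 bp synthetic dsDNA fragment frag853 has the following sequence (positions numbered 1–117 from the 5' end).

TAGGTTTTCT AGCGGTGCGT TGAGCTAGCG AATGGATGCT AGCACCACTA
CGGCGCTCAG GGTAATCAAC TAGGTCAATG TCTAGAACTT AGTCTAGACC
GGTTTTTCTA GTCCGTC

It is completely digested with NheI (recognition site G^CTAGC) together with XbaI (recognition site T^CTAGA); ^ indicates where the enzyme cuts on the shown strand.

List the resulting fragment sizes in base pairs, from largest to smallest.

43, 24, 24, 14, 12 bp

NheI sites (GCTAGC) start at positions 24, 38.
NheI cuts after the first base of each site, so after positions 24, 38.
XbaI sites (TCTAGA) start at positions 81, 93.
XbaI cuts after the first base of each site, so after positions 81, 93.
Combined cut positions: 24, 38, 81, 93.
Linear molecule, 4 cuts → 5 fragments:
  1–24 → 24 bp
  25–38 → 14 bp
  39–81 → 43 bp
  82–93 → 12 bp
  94–117 → 24 bp
Sorted largest to smallest: 43, 24, 24, 14, 12 bp.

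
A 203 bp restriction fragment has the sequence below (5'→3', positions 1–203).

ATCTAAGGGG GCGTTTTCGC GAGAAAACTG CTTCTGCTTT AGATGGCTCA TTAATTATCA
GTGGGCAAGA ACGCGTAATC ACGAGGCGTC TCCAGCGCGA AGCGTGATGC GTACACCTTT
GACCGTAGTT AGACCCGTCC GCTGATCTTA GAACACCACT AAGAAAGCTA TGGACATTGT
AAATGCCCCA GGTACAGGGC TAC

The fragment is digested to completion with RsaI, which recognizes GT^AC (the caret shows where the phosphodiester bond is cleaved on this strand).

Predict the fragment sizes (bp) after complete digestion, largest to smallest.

112, 81, 10 bp

RsaI sites (GTAC) start at positions 111, 192.
RsaI cuts after base 2 of each site, so after positions 112, 193.
Linear molecule, 2 cuts → 3 fragments:
  1–112 → 112 bp
  113–193 → 81 bp
  194–203 → 10 bp
Sorted largest to smallest: 112, 81, 10 bp.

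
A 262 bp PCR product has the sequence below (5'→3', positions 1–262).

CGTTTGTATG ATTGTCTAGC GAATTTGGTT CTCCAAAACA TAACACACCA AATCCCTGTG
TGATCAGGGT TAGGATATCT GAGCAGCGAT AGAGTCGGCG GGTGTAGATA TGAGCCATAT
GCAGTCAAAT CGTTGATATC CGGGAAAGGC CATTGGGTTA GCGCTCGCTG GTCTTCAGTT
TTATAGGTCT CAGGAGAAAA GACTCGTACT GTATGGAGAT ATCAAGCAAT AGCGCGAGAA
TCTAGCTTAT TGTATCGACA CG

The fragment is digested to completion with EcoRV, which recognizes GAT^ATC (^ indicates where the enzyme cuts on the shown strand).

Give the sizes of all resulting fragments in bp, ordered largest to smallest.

83, 76, 61, 42 bp

EcoRV sites (GATATC) start at positions 74, 135, 218.
EcoRV cuts after base 3 of each site, so after positions 76, 137, 220.
Linear molecule, 3 cuts → 4 fragments:
  1–76 → 76 bp
  77–137 → 61 bp
  138–220 → 83 bp
  221–262 → 42 bp
Sorted largest to smallest: 83, 76, 61, 42 bp.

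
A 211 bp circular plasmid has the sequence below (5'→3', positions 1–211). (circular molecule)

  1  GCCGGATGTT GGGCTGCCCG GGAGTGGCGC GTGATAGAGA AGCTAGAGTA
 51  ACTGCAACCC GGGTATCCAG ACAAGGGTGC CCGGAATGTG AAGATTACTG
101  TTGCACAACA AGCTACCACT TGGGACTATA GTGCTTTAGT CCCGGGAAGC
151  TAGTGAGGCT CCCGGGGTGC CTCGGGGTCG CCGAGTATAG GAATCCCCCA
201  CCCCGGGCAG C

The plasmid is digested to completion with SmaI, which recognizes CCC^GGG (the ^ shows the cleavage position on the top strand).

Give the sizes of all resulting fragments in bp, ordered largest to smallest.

83, 41, 41, 26, 20 bp

SmaI sites (CCCGGG) start at positions 17, 58, 141, 161, 202.
SmaI cuts after base 3 of each site, so after positions 19, 60, 143, 163, 204.
Circular molecule, 5 cuts → 5 fragments:
  20–60 → 41 bp
  61–143 → 83 bp
  144–163 → 20 bp
  164–204 → 41 bp
  205–211 then 1–19 → 7 + 19 = 26 bp
Sorted largest to smallest: 83, 41, 41, 26, 20 bp.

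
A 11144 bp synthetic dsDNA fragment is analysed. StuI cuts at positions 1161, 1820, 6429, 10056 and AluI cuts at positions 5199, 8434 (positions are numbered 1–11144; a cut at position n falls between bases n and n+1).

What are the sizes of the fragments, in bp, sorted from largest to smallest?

Combined cut positions (sorted): 1161, 1820, 5199, 6429, 8434, 10056.
Linear molecule, 6 cuts → 7 fragments:
  1161 − 0 = 1161 bp
  1820 − 1161 = 659 bp
  5199 − 1820 = 3379 bp
  6429 − 5199 = 1230 bp
  8434 − 6429 = 2005 bp
  10056 − 8434 = 1622 bp
  11144 − 10056 = 1088 bp
Sorted largest to smallest: 3379, 2005, 1622, 1230, 1161, 1088, 659 bp.

3379, 2005, 1622, 1230, 1161, 1088, 659 bp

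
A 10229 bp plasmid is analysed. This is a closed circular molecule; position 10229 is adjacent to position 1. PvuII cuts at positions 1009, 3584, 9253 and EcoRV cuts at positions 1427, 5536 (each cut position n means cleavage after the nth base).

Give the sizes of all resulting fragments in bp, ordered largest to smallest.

3717, 2157, 1985, 1952, 418 bp

Combined cut positions (sorted): 1009, 1427, 3584, 5536, 9253.
Circular molecule, 5 cuts → 5 fragments:
  1427 − 1009 = 418 bp
  3584 − 1427 = 2157 bp
  5536 − 3584 = 1952 bp
  9253 − 5536 = 3717 bp
  wrap: 10229 − 9253 + 1009 = 1985 bp
Sorted largest to smallest: 3717, 2157, 1985, 1952, 418 bp.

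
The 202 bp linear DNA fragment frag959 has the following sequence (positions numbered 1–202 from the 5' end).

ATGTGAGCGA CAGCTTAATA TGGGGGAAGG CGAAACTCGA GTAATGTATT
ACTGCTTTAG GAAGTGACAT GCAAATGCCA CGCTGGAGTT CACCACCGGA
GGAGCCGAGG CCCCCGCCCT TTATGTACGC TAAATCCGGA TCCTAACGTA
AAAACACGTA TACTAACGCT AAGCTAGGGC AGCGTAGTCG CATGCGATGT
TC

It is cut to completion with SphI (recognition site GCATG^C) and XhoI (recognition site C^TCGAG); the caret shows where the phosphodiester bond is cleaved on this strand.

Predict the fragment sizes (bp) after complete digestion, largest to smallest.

The SphI site (GCATGC) starts at position 190.
SphI cuts after base 5 of each site (before the last base), so after position 194.
The XhoI site (CTCGAG) starts at position 36.
XhoI cuts after the first base of each site, so after position 36.
Combined cut positions: 36, 194.
Linear molecule, 2 cuts → 3 fragments:
  1–36 → 36 bp
  37–194 → 158 bp
  195–202 → 8 bp
Sorted largest to smallest: 158, 36, 8 bp.

158, 36, 8 bp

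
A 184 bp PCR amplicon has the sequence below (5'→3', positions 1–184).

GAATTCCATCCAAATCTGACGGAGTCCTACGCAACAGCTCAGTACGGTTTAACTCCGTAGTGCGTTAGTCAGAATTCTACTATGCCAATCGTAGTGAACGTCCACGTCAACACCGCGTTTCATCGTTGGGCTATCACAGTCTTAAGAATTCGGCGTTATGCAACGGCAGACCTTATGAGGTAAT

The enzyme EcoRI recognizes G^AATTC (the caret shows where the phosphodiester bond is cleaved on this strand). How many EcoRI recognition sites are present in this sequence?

GAATTC occurs starting at positions 1, 72, 146.
EcoRI cuts at 3 sites.

3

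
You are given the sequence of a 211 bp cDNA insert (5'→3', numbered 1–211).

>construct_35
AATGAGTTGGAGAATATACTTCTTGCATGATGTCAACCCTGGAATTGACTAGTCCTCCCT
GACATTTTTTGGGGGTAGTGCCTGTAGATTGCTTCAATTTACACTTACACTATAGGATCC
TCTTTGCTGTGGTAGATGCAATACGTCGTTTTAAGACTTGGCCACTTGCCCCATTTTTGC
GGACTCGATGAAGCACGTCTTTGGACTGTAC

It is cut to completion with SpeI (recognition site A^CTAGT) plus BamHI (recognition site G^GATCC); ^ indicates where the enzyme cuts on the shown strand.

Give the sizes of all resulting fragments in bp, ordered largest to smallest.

The SpeI site (ACTAGT) starts at position 48.
SpeI cuts after the first base of each site, so after position 48.
The BamHI site (GGATCC) starts at position 115.
BamHI cuts after the first base of each site, so after position 115.
Combined cut positions: 48, 115.
Linear molecule, 2 cuts → 3 fragments:
  1–48 → 48 bp
  49–115 → 67 bp
  116–211 → 96 bp
Sorted largest to smallest: 96, 67, 48 bp.

96, 67, 48 bp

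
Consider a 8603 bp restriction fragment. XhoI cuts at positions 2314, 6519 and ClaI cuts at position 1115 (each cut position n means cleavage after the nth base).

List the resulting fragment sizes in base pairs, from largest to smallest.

4205, 2084, 1199, 1115 bp

Combined cut positions (sorted): 1115, 2314, 6519.
Linear molecule, 3 cuts → 4 fragments:
  1115 − 0 = 1115 bp
  2314 − 1115 = 1199 bp
  6519 − 2314 = 4205 bp
  8603 − 6519 = 2084 bp
Sorted largest to smallest: 4205, 2084, 1199, 1115 bp.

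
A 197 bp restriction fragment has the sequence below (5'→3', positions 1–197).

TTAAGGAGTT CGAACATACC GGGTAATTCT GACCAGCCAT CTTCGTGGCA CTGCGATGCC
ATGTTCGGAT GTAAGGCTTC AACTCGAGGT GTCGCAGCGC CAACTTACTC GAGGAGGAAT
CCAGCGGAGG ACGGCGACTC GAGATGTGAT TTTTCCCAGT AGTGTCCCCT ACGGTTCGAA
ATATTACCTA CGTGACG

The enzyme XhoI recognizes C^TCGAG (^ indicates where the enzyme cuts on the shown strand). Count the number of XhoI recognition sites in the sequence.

CTCGAG occurs starting at positions 83, 108, 138.
XhoI cuts at 3 sites.

3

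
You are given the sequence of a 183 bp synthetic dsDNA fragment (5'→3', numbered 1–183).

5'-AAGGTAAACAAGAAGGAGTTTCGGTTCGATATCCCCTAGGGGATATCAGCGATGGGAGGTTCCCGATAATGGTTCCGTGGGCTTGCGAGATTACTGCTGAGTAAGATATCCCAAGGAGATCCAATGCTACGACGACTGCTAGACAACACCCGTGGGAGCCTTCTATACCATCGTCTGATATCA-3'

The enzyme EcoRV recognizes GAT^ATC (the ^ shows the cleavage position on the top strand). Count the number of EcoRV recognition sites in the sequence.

4

GATATC occurs starting at positions 28, 42, 105, 177.
EcoRV cuts at 4 sites.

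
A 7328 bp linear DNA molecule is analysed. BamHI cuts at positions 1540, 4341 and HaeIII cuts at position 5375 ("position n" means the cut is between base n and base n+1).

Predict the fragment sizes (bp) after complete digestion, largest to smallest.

Combined cut positions (sorted): 1540, 4341, 5375.
Linear molecule, 3 cuts → 4 fragments:
  1540 − 0 = 1540 bp
  4341 − 1540 = 2801 bp
  5375 − 4341 = 1034 bp
  7328 − 5375 = 1953 bp
Sorted largest to smallest: 2801, 1953, 1540, 1034 bp.

2801, 1953, 1540, 1034 bp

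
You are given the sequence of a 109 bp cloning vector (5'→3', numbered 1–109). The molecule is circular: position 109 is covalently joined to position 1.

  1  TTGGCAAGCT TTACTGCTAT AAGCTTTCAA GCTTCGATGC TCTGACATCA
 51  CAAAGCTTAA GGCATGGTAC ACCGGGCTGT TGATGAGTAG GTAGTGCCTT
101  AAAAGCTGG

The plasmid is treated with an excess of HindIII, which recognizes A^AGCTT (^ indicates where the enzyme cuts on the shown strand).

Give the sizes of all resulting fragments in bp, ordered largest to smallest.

62, 24, 15, 8 bp

HindIII sites (AAGCTT) start at positions 6, 21, 29, 53.
HindIII cuts after the first base of each site, so after positions 6, 21, 29, 53.
Circular molecule, 4 cuts → 4 fragments:
  7–21 → 15 bp
  22–29 → 8 bp
  30–53 → 24 bp
  54–109 then 1–6 → 56 + 6 = 62 bp
Sorted largest to smallest: 62, 24, 15, 8 bp.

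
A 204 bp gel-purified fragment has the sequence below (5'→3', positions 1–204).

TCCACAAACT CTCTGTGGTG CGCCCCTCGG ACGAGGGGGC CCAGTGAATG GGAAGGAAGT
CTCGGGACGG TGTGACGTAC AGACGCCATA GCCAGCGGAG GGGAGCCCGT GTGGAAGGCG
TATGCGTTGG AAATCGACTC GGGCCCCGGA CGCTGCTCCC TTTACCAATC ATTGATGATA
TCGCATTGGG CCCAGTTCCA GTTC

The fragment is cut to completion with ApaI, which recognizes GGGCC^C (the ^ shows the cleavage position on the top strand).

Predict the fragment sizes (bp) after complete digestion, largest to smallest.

104, 47, 41, 12 bp

ApaI sites (GGGCCC) start at positions 37, 141, 188.
ApaI cuts after base 5 of each site (before the last base), so after positions 41, 145, 192.
Linear molecule, 3 cuts → 4 fragments:
  1–41 → 41 bp
  42–145 → 104 bp
  146–192 → 47 bp
  193–204 → 12 bp
Sorted largest to smallest: 104, 47, 41, 12 bp.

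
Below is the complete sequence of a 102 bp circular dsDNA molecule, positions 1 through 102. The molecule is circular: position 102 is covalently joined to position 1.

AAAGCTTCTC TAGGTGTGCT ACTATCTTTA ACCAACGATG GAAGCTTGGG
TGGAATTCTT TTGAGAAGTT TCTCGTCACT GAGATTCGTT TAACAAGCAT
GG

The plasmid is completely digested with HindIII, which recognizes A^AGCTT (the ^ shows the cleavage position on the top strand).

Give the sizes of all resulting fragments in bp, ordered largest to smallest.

HindIII sites (AAGCTT) start at positions 2, 42.
HindIII cuts after the first base of each site, so after positions 2, 42.
Circular molecule, 2 cuts → 2 fragments:
  3–42 → 40 bp
  43–102 then 1–2 → 60 + 2 = 62 bp
Sorted largest to smallest: 62, 40 bp.

62, 40 bp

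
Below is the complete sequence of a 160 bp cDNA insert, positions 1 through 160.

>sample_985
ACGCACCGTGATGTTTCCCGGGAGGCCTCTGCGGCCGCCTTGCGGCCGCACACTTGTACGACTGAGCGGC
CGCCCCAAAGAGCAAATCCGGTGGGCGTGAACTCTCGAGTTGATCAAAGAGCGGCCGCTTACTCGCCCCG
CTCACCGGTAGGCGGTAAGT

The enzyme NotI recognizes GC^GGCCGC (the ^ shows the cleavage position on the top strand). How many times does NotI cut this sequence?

4

GCGGCCGC occurs starting at positions 31, 42, 66, 121.
NotI cuts at 4 sites.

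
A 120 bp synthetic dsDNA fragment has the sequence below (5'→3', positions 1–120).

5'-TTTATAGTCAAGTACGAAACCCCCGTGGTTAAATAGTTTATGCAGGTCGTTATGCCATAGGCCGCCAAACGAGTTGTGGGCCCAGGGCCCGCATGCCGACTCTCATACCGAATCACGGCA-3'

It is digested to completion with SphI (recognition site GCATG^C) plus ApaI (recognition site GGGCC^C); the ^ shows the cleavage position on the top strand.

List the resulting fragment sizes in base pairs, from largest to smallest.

The SphI site (GCATGC) starts at position 91.
SphI cuts after base 5 of each site (before the last base), so after position 95.
ApaI sites (GGGCCC) start at positions 78, 85.
ApaI cuts after base 5 of each site (before the last base), so after positions 82, 89.
Combined cut positions: 82, 89, 95.
Linear molecule, 3 cuts → 4 fragments:
  1–82 → 82 bp
  83–89 → 7 bp
  90–95 → 6 bp
  96–120 → 25 bp
Sorted largest to smallest: 82, 25, 7, 6 bp.

82, 25, 7, 6 bp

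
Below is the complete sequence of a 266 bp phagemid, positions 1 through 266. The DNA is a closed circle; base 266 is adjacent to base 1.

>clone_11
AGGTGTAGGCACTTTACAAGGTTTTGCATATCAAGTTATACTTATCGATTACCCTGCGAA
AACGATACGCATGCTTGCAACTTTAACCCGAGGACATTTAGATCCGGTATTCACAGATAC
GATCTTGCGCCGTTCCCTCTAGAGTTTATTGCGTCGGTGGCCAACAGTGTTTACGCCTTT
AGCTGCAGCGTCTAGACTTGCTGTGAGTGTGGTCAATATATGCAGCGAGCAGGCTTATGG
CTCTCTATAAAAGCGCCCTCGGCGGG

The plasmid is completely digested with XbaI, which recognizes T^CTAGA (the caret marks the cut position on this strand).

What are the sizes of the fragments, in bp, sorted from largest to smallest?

XbaI sites (TCTAGA) start at positions 138, 191.
XbaI cuts after the first base of each site, so after positions 138, 191.
Circular molecule, 2 cuts → 2 fragments:
  139–191 → 53 bp
  192–266 then 1–138 → 75 + 138 = 213 bp
Sorted largest to smallest: 213, 53 bp.

213, 53 bp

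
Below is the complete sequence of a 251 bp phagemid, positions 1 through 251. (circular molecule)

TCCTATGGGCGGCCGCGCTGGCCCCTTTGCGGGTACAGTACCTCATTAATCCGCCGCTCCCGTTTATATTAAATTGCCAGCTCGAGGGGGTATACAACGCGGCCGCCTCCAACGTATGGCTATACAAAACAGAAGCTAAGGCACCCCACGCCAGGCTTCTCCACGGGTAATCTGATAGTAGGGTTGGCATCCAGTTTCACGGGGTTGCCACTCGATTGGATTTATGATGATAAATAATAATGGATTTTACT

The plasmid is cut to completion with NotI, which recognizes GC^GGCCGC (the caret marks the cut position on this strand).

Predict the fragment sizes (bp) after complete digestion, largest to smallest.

161, 90 bp

NotI sites (GCGGCCGC) start at positions 9, 99.
NotI cuts after base 2 of each site, so after positions 10, 100.
Circular molecule, 2 cuts → 2 fragments:
  11–100 → 90 bp
  101–251 then 1–10 → 151 + 10 = 161 bp
Sorted largest to smallest: 161, 90 bp.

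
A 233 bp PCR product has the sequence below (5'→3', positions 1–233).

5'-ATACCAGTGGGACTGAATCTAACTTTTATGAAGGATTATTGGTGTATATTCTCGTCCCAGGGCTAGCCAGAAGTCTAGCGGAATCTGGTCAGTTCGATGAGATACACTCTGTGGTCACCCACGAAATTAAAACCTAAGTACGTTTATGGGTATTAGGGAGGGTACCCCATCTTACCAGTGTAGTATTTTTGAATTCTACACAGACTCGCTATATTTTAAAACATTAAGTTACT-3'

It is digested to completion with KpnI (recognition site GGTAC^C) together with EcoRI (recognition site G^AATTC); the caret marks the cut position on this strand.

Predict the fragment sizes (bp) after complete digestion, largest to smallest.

165, 42, 26 bp

The KpnI site (GGTACC) starts at position 161.
KpnI cuts after base 5 of each site (before the last base), so after position 165.
The EcoRI site (GAATTC) starts at position 191.
EcoRI cuts after the first base of each site, so after position 191.
Combined cut positions: 165, 191.
Linear molecule, 2 cuts → 3 fragments:
  1–165 → 165 bp
  166–191 → 26 bp
  192–233 → 42 bp
Sorted largest to smallest: 165, 42, 26 bp.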